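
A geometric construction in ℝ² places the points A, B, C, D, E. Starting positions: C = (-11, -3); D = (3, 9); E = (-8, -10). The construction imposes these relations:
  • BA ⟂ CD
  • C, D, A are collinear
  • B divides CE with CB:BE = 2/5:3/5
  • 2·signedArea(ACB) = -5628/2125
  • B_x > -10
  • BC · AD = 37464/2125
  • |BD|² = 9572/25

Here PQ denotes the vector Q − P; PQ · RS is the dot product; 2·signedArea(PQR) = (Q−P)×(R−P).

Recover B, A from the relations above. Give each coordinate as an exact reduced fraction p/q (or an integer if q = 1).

A = (-4969/425, -1527/425)
B = (-49/5, -29/5)

1. B_x = -49/5  [B divides CE with CB:BE = 2/5:3/5]
2. B_y = -29/5  [B divides CE with CB:BE = 2/5:3/5]
   → B = (-49/5, -29/5)
3. A_x = -4969/425  [C, D, A are collinear ∩ BA ⟂ CD]
4. A_y = -1527/425  [C, D, A are collinear ∩ BA ⟂ CD]
   → A = (-4969/425, -1527/425)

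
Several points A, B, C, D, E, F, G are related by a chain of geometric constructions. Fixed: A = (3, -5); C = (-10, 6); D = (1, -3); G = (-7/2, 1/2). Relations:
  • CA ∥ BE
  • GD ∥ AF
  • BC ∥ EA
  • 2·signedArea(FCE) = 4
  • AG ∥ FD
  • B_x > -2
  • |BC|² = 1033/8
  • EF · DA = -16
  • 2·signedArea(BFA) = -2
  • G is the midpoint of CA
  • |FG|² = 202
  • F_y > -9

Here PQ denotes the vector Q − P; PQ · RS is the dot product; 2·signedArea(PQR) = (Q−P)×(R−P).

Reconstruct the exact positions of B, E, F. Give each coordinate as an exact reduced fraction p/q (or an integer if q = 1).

B = (-5/4, -5/4)
E = (47/4, -49/4)
F = (15/2, -17/2)

1. F_x = 15/2  [AG ∥ FD ∩ GD ∥ AF]
2. F_y = -17/2  [AG ∥ FD ∩ GD ∥ AF]
   → F = (15/2, -17/2)
3. B_x = -5/4  [line -7/2·x + -9/2·y + -10 = 0 ∩ |BC|² = 1033/8]
4. B_y = -5/4  [line -7/2·x + -9/2·y + -10 = 0 ∩ |BC|² = 1033/8]
   → B = (-5/4, -5/4)
5. E_x = 47/4  [BC ∥ EA ∩ CA ∥ BE]
6. E_y = -49/4  [BC ∥ EA ∩ CA ∥ BE]
   → E = (47/4, -49/4)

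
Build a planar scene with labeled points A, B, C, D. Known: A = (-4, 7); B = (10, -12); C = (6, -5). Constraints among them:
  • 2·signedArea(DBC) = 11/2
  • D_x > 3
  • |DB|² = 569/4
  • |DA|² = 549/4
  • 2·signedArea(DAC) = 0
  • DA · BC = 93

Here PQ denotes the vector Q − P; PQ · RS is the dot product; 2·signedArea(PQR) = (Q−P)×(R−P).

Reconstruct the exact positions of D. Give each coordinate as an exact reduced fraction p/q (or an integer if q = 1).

1. D_x = 7/2  [2·signedArea(DAC) = 0 ∩ 2·signedArea(DBC) = 11/2]
2. D_y = -2  [2·signedArea(DAC) = 0 ∩ 2·signedArea(DBC) = 11/2]
   → D = (7/2, -2)

D = (7/2, -2)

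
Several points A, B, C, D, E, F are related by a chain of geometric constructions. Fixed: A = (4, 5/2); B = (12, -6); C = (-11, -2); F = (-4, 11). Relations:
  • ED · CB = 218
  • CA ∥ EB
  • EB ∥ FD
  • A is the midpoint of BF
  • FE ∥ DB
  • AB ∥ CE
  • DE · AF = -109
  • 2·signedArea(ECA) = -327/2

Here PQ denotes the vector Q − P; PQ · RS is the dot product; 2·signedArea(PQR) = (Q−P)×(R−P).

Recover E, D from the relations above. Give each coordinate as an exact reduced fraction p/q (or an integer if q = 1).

1. E_x = -3  [CA ∥ EB ∩ AB ∥ CE]
2. E_y = -21/2  [CA ∥ EB ∩ AB ∥ CE]
   → E = (-3, -21/2)
3. D_x = 11  [FE ∥ DB ∩ EB ∥ FD]
4. D_y = 31/2  [FE ∥ DB ∩ EB ∥ FD]
   → D = (11, 31/2)

D = (11, 31/2)
E = (-3, -21/2)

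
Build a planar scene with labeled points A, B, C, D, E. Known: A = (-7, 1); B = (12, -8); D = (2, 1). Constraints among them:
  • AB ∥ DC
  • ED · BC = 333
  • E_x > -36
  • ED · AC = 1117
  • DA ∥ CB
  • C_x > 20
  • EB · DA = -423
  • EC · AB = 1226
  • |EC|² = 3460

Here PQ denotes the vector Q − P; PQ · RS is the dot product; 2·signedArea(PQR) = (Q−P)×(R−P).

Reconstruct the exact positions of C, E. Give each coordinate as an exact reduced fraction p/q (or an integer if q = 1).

1. C_x = 21  [DA ∥ CB ∩ AB ∥ DC]
2. C_y = -8  [DA ∥ CB ∩ AB ∥ DC]
   → C = (21, -8)
3. E_x = -35  [ED · AC = 1117 ∩ EC · AB = 1226]
4. E_y = 10  [ED · AC = 1117 ∩ EC · AB = 1226]
   → E = (-35, 10)

C = (21, -8)
E = (-35, 10)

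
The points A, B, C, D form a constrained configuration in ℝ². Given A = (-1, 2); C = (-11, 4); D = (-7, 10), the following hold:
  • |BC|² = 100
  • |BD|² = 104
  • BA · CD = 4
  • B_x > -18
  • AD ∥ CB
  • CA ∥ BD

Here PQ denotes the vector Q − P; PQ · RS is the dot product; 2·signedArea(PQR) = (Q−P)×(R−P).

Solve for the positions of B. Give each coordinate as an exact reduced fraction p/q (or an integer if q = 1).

1. B_x = -17  [CA ∥ BD ∩ AD ∥ CB]
2. B_y = 12  [CA ∥ BD ∩ AD ∥ CB]
   → B = (-17, 12)

B = (-17, 12)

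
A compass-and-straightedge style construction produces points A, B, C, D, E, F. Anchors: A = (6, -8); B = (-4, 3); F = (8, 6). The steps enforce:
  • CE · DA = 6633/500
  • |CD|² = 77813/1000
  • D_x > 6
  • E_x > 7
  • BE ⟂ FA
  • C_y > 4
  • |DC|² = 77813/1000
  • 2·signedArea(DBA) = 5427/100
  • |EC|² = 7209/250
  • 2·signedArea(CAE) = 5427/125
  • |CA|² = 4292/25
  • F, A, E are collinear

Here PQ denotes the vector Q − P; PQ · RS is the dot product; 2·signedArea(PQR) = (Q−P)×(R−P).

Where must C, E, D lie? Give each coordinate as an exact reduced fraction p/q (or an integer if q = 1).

C = (16/5, 24/5)
D = (667/100, -331/100)
E = (367/50, 69/50)

1. E_x = 367/50  [F, A, E are collinear ∩ BE ⟂ FA]
2. E_y = 69/50  [F, A, E are collinear ∩ BE ⟂ FA]
   → E = (367/50, 69/50)
3. C_x = 16/5  [line -469/50·x + 67/50·y + 2948/125 = 0 ∩ |EC|² = 7209/250]
4. C_y = 24/5  [line -469/50·x + 67/50·y + 2948/125 = 0 ∩ |EC|² = 7209/250]
   → C = (16/5, 24/5)
5. D_x = 667/100  [CE · DA = 6633/500 ∩ 2·signedArea(DBA) = 5427/100]
6. D_y = -331/100  [CE · DA = 6633/500 ∩ 2·signedArea(DBA) = 5427/100]
   → D = (667/100, -331/100)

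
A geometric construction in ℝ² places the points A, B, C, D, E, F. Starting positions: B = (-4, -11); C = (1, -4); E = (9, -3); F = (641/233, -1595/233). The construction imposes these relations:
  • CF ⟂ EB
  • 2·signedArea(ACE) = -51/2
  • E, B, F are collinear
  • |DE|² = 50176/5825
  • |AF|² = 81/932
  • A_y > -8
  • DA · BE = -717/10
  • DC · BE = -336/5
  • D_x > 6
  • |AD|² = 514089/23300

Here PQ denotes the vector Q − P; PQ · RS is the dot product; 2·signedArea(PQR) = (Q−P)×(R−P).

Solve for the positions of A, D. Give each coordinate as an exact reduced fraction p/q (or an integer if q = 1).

A = (5/2, -7)
D = (7573/1165, -5287/1165)

1. D_x = 7573/1165  [line -13·x + -8·y + 241/5 = 0 ∩ |DE|² = 50176/5825]
2. D_y = -5287/1165  [line -13·x + -8·y + 241/5 = 0 ∩ |DE|² = 50176/5825]
   → D = (7573/1165, -5287/1165)
3. A_x = 5/2  [2·signedArea(ACE) = -51/2 ∩ DA · BE = -717/10]
4. A_y = -7  [2·signedArea(ACE) = -51/2 ∩ DA · BE = -717/10]
   → A = (5/2, -7)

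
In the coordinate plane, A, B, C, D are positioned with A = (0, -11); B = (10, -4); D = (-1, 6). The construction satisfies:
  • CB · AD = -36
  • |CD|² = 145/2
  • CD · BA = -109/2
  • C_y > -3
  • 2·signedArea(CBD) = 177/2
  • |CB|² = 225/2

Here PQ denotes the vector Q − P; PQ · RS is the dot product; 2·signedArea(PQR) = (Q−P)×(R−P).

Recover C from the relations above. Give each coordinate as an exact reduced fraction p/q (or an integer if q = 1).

1. C_x = -1/2  [2·signedArea(CBD) = 177/2 ∩ CB · AD = -36]
2. C_y = -5/2  [2·signedArea(CBD) = 177/2 ∩ CB · AD = -36]
   → C = (-1/2, -5/2)

C = (-1/2, -5/2)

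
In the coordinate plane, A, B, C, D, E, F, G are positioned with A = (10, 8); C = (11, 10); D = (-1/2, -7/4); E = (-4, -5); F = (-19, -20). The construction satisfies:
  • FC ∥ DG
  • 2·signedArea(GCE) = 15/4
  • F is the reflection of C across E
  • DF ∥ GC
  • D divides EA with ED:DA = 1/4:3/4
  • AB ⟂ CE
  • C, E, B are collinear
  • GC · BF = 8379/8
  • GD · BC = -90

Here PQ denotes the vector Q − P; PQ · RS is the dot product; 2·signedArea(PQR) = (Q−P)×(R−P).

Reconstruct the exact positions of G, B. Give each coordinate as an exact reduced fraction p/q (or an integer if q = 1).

1. G_x = 59/2  [DF ∥ GC ∩ FC ∥ DG]
2. G_y = 113/4  [DF ∥ GC ∩ FC ∥ DG]
   → G = (59/2, 113/4)
3. B_x = 19/2  [C, E, B are collinear ∩ AB ⟂ CE]
4. B_y = 17/2  [C, E, B are collinear ∩ AB ⟂ CE]
   → B = (19/2, 17/2)

B = (19/2, 17/2)
G = (59/2, 113/4)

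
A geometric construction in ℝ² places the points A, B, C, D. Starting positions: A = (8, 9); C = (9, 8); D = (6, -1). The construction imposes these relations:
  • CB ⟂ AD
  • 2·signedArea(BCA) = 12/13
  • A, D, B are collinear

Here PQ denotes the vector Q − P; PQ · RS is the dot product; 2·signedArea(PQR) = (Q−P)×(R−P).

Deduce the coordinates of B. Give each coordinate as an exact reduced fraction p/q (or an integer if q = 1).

1. B_x = 102/13  [A, D, B are collinear ∩ CB ⟂ AD]
2. B_y = 107/13  [A, D, B are collinear ∩ CB ⟂ AD]
   → B = (102/13, 107/13)

B = (102/13, 107/13)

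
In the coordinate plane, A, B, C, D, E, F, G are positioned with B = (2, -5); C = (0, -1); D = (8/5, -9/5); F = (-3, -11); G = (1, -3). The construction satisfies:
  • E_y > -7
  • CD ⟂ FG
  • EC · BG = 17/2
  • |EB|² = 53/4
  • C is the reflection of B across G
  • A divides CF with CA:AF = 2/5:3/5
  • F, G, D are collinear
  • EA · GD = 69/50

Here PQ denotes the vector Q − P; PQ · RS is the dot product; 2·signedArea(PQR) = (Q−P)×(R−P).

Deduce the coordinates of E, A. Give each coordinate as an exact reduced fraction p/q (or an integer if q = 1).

A = (-6/5, -5)
E = (-3/2, -6)

1. A_x = -6/5  [A divides CF with CA:AF = 2/5:3/5]
2. A_y = -5  [A divides CF with CA:AF = 2/5:3/5]
   → A = (-6/5, -5)
3. E_x = -3/2  [EC · BG = 17/2 ∩ EA · GD = 69/50]
4. E_y = -6  [EC · BG = 17/2 ∩ EA · GD = 69/50]
   → E = (-3/2, -6)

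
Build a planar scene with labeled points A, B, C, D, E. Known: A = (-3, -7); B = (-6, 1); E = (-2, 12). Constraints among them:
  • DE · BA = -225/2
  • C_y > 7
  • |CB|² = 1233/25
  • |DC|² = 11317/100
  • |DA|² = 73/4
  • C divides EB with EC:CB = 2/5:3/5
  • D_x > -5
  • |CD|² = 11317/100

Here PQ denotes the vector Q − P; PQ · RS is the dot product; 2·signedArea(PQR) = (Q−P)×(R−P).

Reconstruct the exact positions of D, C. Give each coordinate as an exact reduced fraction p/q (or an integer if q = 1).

1. D_x = -9/2  [line -3·x + 8·y + 21/2 = 0 ∩ |DA|² = 73/4]
2. D_y = -3  [line -3·x + 8·y + 21/2 = 0 ∩ |DA|² = 73/4]
   → D = (-9/2, -3)
3. C_x = -18/5  [C divides EB with EC:CB = 2/5:3/5]
4. C_y = 38/5  [C divides EB with EC:CB = 2/5:3/5]
   → C = (-18/5, 38/5)

C = (-18/5, 38/5)
D = (-9/2, -3)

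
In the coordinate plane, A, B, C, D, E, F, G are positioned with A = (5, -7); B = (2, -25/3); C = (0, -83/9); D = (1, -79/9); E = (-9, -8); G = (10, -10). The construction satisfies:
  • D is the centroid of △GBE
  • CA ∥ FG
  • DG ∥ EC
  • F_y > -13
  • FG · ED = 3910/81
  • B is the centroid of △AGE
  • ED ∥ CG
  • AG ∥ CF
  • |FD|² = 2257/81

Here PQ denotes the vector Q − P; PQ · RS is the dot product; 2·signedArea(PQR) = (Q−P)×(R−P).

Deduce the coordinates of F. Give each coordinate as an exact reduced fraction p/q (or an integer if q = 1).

1. F_x = 5  [CA ∥ FG ∩ AG ∥ CF]
2. F_y = -110/9  [CA ∥ FG ∩ AG ∥ CF]
   → F = (5, -110/9)

F = (5, -110/9)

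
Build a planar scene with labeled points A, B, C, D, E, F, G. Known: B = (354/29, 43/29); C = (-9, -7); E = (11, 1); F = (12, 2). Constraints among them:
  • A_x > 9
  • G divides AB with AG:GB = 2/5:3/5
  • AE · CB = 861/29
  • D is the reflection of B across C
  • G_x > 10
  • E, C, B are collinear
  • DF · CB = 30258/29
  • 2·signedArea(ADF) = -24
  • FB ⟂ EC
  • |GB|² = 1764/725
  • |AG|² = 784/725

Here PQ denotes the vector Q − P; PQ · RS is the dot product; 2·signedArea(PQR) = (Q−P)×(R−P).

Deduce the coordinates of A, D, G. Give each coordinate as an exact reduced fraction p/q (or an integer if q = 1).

A = (284/29, 15/29)
D = (-876/29, -449/29)
G = (312/29, 131/145)

1. D_x = -876/29  [D is the reflection of B across C]
2. D_y = -449/29  [D is the reflection of B across C]
   → D = (-876/29, -449/29)
3. A_x = 284/29  [2·signedArea(ADF) = -24 ∩ AE · CB = 861/29]
4. A_y = 15/29  [2·signedArea(ADF) = -24 ∩ AE · CB = 861/29]
   → A = (284/29, 15/29)
5. G_x = 312/29  [G divides AB with AG:GB = 2/5:3/5]
6. G_y = 131/145  [G divides AB with AG:GB = 2/5:3/5]
   → G = (312/29, 131/145)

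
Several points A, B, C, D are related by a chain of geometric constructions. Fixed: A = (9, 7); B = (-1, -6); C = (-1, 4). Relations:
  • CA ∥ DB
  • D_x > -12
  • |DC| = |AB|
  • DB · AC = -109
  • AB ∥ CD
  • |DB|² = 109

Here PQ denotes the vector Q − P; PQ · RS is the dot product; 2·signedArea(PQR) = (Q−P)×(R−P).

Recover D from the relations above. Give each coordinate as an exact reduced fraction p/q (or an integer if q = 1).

1. D_x = -11  [CA ∥ DB ∩ AB ∥ CD]
2. D_y = -9  [CA ∥ DB ∩ AB ∥ CD]
   → D = (-11, -9)

D = (-11, -9)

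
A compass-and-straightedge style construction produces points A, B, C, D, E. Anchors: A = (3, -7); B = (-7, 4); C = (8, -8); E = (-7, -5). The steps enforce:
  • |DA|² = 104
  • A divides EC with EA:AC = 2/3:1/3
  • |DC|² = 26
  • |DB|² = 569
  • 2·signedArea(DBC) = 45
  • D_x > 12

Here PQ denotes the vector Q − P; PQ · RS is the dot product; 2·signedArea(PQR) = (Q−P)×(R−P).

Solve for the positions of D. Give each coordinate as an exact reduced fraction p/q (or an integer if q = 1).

D = (13, -9)

1. D_x = 13  [line 12·x + 15·y + -21 = 0 ∩ |DB|² = 569]
2. D_y = -9  [line 12·x + 15·y + -21 = 0 ∩ |DB|² = 569]
   → D = (13, -9)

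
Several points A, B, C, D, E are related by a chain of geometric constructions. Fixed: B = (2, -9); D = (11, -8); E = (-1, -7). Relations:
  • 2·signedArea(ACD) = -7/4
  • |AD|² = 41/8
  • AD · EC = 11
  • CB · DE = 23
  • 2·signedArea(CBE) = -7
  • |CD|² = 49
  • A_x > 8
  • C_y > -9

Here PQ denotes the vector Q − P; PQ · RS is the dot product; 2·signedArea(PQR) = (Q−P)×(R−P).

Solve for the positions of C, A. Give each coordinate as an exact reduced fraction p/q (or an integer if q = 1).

1. C_x = 4  [2·signedArea(CBE) = -7 ∩ CB · DE = 23]
2. C_y = -8  [2·signedArea(CBE) = -7 ∩ CB · DE = 23]
   → C = (4, -8)
3. A_x = 35/4  [AD · EC = 11 ∩ 2·signedArea(ACD) = -7/4]
4. A_y = -33/4  [AD · EC = 11 ∩ 2·signedArea(ACD) = -7/4]
   → A = (35/4, -33/4)

A = (35/4, -33/4)
C = (4, -8)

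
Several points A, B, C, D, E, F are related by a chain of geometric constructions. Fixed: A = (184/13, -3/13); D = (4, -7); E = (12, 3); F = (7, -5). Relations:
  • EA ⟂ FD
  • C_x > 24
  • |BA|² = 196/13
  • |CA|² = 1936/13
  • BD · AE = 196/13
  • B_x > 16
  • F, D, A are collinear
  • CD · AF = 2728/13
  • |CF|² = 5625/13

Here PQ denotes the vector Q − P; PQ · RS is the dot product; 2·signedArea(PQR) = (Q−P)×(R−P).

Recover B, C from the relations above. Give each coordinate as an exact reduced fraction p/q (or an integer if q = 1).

B = (212/13, -45/13)
C = (316/13, 85/13)

1. B_x = 212/13  [line 28/13·x + -42/13·y + -602/13 = 0 ∩ |BA|² = 196/13]
2. B_y = -45/13  [line 28/13·x + -42/13·y + -602/13 = 0 ∩ |BA|² = 196/13]
   → B = (212/13, -45/13)
3. C_x = 316/13  [line 93/13·x + 62/13·y + -2666/13 = 0 ∩ |CA|² = 1936/13]
4. C_y = 85/13  [line 93/13·x + 62/13·y + -2666/13 = 0 ∩ |CA|² = 1936/13]
   → C = (316/13, 85/13)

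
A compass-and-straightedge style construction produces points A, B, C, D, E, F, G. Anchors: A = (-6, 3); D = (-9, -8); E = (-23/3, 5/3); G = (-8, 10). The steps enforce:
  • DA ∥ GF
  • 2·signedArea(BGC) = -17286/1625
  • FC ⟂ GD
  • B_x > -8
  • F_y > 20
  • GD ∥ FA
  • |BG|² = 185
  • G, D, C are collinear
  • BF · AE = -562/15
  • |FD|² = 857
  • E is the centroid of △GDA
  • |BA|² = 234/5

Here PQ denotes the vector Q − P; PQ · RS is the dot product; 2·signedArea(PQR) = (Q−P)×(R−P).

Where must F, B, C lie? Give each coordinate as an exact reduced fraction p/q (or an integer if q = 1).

1. F_x = -5  [GD ∥ FA ∩ DA ∥ GF]
2. F_y = 21  [GD ∥ FA ∩ DA ∥ GF]
   → F = (-5, 21)
3. B_x = -39/5  [line 5/3·x + 4/3·y + 89/5 = 0 ∩ |BG|² = 185]
4. B_y = -18/5  [line 5/3·x + 4/3·y + 89/5 = 0 ∩ |BG|² = 185]
   → B = (-39/5, -18/5)
5. C_x = -2399/325  [G, D, C are collinear ∩ FC ⟂ GD]
6. C_y = 6868/325  [G, D, C are collinear ∩ FC ⟂ GD]
   → C = (-2399/325, 6868/325)

B = (-39/5, -18/5)
C = (-2399/325, 6868/325)
F = (-5, 21)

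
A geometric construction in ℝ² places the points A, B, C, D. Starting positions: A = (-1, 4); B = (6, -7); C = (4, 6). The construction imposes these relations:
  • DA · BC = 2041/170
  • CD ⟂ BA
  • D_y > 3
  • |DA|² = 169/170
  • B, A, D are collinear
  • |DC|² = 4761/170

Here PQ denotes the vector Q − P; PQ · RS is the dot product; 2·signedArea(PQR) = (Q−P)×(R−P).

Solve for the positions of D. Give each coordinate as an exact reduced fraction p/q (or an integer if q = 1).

D = (-79/170, 537/170)

1. D_x = -79/170  [B, A, D are collinear ∩ CD ⟂ BA]
2. D_y = 537/170  [B, A, D are collinear ∩ CD ⟂ BA]
   → D = (-79/170, 537/170)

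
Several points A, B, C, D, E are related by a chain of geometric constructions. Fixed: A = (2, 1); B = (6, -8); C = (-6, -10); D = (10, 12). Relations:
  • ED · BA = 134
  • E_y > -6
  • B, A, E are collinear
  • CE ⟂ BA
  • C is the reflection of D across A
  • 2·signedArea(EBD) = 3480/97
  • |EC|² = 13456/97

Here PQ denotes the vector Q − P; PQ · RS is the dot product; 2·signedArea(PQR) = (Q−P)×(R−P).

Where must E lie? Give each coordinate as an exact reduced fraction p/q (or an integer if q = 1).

1. E_x = 462/97  [B, A, E are collinear ∩ CE ⟂ BA]
2. E_y = -506/97  [B, A, E are collinear ∩ CE ⟂ BA]
   → E = (462/97, -506/97)

E = (462/97, -506/97)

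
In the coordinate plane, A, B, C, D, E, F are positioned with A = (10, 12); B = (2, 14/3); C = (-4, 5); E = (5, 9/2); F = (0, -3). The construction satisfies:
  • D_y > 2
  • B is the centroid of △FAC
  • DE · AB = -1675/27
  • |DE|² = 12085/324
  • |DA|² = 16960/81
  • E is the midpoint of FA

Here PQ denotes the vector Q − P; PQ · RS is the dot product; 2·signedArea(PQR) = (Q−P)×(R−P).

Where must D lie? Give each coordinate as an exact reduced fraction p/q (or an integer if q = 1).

D = (-2/3, 20/9)

1. D_x = -2/3  [line 8·x + 22/3·y + -296/27 = 0 ∩ |DE|² = 12085/324]
2. D_y = 20/9  [line 8·x + 22/3·y + -296/27 = 0 ∩ |DE|² = 12085/324]
   → D = (-2/3, 20/9)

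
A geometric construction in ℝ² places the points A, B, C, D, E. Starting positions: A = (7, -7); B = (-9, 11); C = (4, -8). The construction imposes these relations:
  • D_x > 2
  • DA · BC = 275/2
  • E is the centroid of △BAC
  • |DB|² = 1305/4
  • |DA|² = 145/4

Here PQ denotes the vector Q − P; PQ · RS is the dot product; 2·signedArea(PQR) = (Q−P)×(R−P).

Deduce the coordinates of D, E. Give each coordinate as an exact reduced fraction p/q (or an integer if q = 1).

D = (3, -5/2)
E = (2/3, -4/3)

1. D_x = 3  [line -13·x + 19·y + 173/2 = 0 ∩ |DB|² = 1305/4]
2. D_y = -5/2  [line -13·x + 19·y + 173/2 = 0 ∩ |DB|² = 1305/4]
   → D = (3, -5/2)
3. E_x = 2/3  [E is the centroid of △BAC]
4. E_y = -4/3  [E is the centroid of △BAC]
   → E = (2/3, -4/3)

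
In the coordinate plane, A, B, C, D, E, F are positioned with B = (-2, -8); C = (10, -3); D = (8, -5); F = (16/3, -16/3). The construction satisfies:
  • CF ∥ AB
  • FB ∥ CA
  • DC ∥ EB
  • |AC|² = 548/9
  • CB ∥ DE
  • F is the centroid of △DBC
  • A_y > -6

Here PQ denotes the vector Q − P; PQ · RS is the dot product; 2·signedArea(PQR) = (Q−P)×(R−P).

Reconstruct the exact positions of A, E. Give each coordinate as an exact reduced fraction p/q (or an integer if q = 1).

A = (8/3, -17/3)
E = (-4, -10)

1. A_x = 8/3  [CF ∥ AB ∩ FB ∥ CA]
2. A_y = -17/3  [CF ∥ AB ∩ FB ∥ CA]
   → A = (8/3, -17/3)
3. E_x = -4  [DC ∥ EB ∩ CB ∥ DE]
4. E_y = -10  [DC ∥ EB ∩ CB ∥ DE]
   → E = (-4, -10)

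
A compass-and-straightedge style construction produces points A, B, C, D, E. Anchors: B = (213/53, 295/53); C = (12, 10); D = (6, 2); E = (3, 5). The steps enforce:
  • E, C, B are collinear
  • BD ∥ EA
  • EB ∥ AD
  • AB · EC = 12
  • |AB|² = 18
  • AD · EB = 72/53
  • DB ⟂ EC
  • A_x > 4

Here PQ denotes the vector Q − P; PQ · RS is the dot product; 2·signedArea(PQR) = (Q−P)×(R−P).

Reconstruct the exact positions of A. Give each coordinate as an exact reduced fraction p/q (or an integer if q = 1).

1. A_x = 264/53  [EB ∥ AD ∩ BD ∥ EA]
2. A_y = 76/53  [EB ∥ AD ∩ BD ∥ EA]
   → A = (264/53, 76/53)

A = (264/53, 76/53)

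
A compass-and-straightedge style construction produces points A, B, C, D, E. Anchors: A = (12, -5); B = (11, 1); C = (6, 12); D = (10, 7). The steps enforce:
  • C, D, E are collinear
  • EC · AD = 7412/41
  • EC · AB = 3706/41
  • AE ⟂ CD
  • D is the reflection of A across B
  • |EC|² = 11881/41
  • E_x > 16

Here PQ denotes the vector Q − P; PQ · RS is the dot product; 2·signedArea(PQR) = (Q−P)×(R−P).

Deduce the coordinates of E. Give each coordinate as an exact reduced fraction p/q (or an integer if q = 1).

1. E_x = 682/41  [C, D, E are collinear ∩ AE ⟂ CD]
2. E_y = -53/41  [C, D, E are collinear ∩ AE ⟂ CD]
   → E = (682/41, -53/41)

E = (682/41, -53/41)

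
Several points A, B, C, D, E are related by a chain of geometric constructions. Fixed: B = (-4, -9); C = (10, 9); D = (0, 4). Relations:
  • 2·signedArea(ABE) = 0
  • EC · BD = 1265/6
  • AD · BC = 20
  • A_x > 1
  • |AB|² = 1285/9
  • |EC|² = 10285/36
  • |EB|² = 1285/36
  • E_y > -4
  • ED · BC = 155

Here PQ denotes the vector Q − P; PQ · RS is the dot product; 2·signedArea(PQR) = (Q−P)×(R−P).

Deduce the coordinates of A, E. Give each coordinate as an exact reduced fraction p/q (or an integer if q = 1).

1. E_x = -1  [ED · BC = 155 ∩ EC · BD = 1265/6]
2. E_y = -23/6  [ED · BC = 155 ∩ EC · BD = 1265/6]
   → E = (-1, -23/6)
3. A_x = 2  [2·signedArea(ABE) = 0 ∩ AD · BC = 20]
4. A_y = 4/3  [2·signedArea(ABE) = 0 ∩ AD · BC = 20]
   → A = (2, 4/3)

A = (2, 4/3)
E = (-1, -23/6)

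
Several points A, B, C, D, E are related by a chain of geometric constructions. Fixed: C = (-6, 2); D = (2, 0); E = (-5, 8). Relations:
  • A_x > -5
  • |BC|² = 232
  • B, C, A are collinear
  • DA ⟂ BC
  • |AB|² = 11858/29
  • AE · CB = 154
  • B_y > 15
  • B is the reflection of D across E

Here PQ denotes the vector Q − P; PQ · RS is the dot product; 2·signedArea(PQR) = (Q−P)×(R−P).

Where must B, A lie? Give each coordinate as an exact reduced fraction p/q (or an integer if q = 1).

1. B_x = -12  [B is the reflection of D across E]
2. B_y = 16  [B is the reflection of D across E]
   → B = (-12, 16)
3. A_x = -117/29  [B, C, A are collinear ∩ DA ⟂ BC]
4. A_y = -75/29  [B, C, A are collinear ∩ DA ⟂ BC]
   → A = (-117/29, -75/29)

A = (-117/29, -75/29)
B = (-12, 16)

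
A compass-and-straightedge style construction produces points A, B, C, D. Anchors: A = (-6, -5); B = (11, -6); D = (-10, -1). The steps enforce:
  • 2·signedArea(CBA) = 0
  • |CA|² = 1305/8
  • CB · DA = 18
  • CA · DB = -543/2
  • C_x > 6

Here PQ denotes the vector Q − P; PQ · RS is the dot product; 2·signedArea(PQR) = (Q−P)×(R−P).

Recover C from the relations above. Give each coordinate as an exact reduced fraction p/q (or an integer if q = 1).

1. C_x = 27/4  [2·signedArea(CBA) = 0 ∩ CA · DB = -543/2]
2. C_y = -23/4  [2·signedArea(CBA) = 0 ∩ CA · DB = -543/2]
   → C = (27/4, -23/4)

C = (27/4, -23/4)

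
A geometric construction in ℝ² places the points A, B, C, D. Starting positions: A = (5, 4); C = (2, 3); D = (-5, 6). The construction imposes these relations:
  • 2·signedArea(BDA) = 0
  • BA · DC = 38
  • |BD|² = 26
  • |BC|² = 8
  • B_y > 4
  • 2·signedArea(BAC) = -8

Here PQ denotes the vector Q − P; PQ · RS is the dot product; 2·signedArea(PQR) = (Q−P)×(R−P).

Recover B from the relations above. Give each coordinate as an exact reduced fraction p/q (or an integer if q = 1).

B = (0, 5)

1. B_x = 0  [2·signedArea(BDA) = 0 ∩ BA · DC = 38]
2. B_y = 5  [2·signedArea(BDA) = 0 ∩ BA · DC = 38]
   → B = (0, 5)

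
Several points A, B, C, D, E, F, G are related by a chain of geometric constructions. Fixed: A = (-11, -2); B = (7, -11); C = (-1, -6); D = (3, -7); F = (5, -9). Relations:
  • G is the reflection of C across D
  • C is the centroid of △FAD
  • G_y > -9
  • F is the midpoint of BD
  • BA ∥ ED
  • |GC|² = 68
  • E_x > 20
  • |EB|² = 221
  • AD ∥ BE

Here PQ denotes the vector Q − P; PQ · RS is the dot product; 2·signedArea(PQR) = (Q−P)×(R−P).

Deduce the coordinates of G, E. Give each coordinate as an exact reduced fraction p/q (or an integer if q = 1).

1. G_x = 7  [G is the reflection of C across D]
2. G_y = -8  [G is the reflection of C across D]
   → G = (7, -8)
3. E_x = 21  [BA ∥ ED ∩ AD ∥ BE]
4. E_y = -16  [BA ∥ ED ∩ AD ∥ BE]
   → E = (21, -16)

E = (21, -16)
G = (7, -8)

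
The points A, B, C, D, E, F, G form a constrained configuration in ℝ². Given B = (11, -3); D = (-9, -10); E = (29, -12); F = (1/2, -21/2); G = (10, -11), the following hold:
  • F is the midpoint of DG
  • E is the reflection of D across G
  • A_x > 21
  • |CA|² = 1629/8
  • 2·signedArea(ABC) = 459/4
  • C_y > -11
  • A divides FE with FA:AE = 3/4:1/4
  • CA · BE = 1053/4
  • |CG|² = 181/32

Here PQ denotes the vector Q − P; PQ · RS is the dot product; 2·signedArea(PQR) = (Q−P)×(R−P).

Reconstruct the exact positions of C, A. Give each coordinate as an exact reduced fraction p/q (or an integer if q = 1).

1. A_x = 175/8  [A divides FE with FA:AE = 3/4:1/4]
2. A_y = -93/8  [A divides FE with FA:AE = 3/4:1/4]
   → A = (175/8, -93/8)
3. C_x = 61/8  [CA · BE = 1053/4 ∩ 2·signedArea(ABC) = 459/4]
4. C_y = -87/8  [CA · BE = 1053/4 ∩ 2·signedArea(ABC) = 459/4]
   → C = (61/8, -87/8)

A = (175/8, -93/8)
C = (61/8, -87/8)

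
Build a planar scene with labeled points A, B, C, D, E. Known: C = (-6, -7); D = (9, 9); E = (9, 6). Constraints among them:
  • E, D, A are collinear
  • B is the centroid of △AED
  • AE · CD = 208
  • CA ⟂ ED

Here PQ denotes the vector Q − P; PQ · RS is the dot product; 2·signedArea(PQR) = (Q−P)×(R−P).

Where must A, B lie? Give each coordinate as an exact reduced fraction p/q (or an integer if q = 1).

A = (9, -7)
B = (9, 8/3)

1. A_x = 9  [E, D, A are collinear ∩ CA ⟂ ED]
2. A_y = -7  [E, D, A are collinear ∩ CA ⟂ ED]
   → A = (9, -7)
3. B_x = 9  [B is the centroid of △AED]
4. B_y = 8/3  [B is the centroid of △AED]
   → B = (9, 8/3)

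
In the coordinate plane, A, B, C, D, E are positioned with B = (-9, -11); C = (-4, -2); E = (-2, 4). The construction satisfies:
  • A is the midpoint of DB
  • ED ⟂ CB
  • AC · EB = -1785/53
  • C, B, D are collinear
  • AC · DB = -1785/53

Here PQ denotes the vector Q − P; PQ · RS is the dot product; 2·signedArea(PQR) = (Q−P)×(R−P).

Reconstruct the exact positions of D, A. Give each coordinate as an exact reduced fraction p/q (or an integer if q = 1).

1. D_x = -52/53  [C, B, D are collinear ∩ ED ⟂ CB]
2. D_y = 182/53  [C, B, D are collinear ∩ ED ⟂ CB]
   → D = (-52/53, 182/53)
3. A_x = -529/106  [A is the midpoint of DB]
4. A_y = -401/106  [A is the midpoint of DB]
   → A = (-529/106, -401/106)

A = (-529/106, -401/106)
D = (-52/53, 182/53)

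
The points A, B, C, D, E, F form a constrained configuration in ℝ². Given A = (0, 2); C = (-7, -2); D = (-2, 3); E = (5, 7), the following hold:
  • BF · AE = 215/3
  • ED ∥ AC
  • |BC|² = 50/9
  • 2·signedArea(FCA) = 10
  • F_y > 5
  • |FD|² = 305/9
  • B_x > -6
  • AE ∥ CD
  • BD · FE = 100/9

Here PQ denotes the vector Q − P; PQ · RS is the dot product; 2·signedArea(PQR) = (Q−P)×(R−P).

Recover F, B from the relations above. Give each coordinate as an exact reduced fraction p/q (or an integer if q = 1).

B = (-16/3, -1/3)
F = (10/3, 16/3)

1. F_x = 10/3  [line -4·x + 7·y + -24 = 0 ∩ |FD|² = 305/9]
2. F_y = 16/3  [line -4·x + 7·y + -24 = 0 ∩ |FD|² = 305/9]
   → F = (10/3, 16/3)
3. B_x = -16/3  [line -5·x + -5·y + -85/3 = 0 ∩ |BC|² = 50/9]
4. B_y = -1/3  [line -5·x + -5·y + -85/3 = 0 ∩ |BC|² = 50/9]
   → B = (-16/3, -1/3)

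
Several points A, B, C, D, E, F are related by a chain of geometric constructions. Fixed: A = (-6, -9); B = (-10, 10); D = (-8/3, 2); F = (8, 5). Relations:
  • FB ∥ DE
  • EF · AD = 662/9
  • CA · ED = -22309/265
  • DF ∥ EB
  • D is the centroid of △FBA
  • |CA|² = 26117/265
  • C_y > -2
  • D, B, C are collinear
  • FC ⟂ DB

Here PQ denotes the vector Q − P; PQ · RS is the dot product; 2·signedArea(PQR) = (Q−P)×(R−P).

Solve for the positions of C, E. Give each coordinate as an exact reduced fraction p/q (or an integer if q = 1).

1. C_x = 188/265  [D, B, C are collinear ∩ FC ⟂ DB]
2. C_y = -446/265  [D, B, C are collinear ∩ FC ⟂ DB]
   → C = (188/265, -446/265)
3. E_x = -62/3  [DF ∥ EB ∩ FB ∥ DE]
4. E_y = 7  [DF ∥ EB ∩ FB ∥ DE]
   → E = (-62/3, 7)

C = (188/265, -446/265)
E = (-62/3, 7)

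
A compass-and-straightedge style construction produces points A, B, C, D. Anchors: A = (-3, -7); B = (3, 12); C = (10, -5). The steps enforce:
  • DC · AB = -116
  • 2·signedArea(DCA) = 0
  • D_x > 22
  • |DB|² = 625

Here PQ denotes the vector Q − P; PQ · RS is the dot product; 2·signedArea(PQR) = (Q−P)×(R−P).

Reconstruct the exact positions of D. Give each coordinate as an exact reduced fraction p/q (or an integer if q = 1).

D = (23, -3)

1. D_x = 23  [2·signedArea(DCA) = 0 ∩ DC · AB = -116]
2. D_y = -3  [2·signedArea(DCA) = 0 ∩ DC · AB = -116]
   → D = (23, -3)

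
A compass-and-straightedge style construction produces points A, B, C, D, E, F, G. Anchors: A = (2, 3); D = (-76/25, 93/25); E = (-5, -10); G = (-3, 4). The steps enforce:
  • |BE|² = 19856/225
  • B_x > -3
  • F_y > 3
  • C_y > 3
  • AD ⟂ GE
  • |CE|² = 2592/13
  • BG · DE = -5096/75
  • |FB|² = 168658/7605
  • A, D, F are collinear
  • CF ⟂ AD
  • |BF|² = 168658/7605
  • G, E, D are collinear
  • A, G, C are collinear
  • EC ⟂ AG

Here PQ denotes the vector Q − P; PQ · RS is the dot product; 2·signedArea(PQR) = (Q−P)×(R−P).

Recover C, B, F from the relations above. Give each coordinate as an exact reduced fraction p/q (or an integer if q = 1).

1. C_x = -29/13  [A, G, C are collinear ∩ EC ⟂ AG]
2. C_y = 50/13  [A, G, C are collinear ∩ EC ⟂ AG]
   → C = (-29/13, 50/13)
3. B_x = -151/75  [line 49/25·x + 343/25·y + 1421/75 = 0 ∩ |BE|² = 19856/225]
4. B_y = -82/75  [line 49/25·x + 343/25·y + 1421/75 = 0 ∩ |BE|² = 19856/225]
   → B = (-151/75, -82/75)
5. F_x = -736/325  [A, D, F are collinear ∩ CF ⟂ AD]
6. F_y = 1173/325  [A, D, F are collinear ∩ CF ⟂ AD]
   → F = (-736/325, 1173/325)

B = (-151/75, -82/75)
C = (-29/13, 50/13)
F = (-736/325, 1173/325)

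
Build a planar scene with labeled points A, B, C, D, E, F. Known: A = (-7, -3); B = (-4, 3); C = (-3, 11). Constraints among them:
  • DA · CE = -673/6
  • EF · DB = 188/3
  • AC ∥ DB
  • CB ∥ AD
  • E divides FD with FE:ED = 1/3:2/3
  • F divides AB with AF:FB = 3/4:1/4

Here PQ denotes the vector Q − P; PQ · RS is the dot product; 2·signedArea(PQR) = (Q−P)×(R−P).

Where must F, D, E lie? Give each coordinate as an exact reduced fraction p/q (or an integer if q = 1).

1. F_x = -19/4  [F divides AB with AF:FB = 3/4:1/4]
2. F_y = 3/2  [F divides AB with AF:FB = 3/4:1/4]
   → F = (-19/4, 3/2)
3. D_x = -8  [AC ∥ DB ∩ CB ∥ AD]
4. D_y = -11  [AC ∥ DB ∩ CB ∥ AD]
   → D = (-8, -11)
5. E_x = -35/6  [E divides FD with FE:ED = 1/3:2/3]
6. E_y = -8/3  [E divides FD with FE:ED = 1/3:2/3]
   → E = (-35/6, -8/3)

D = (-8, -11)
E = (-35/6, -8/3)
F = (-19/4, 3/2)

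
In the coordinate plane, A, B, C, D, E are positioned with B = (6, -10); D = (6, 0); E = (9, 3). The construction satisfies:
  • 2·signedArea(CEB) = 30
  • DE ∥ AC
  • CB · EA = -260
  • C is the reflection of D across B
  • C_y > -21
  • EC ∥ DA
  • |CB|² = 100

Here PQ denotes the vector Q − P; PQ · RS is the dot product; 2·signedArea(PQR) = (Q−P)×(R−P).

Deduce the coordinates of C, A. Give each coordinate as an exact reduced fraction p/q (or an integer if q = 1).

1. C_x = 6  [C is the reflection of D across B]
2. C_y = -20  [C is the reflection of D across B]
   → C = (6, -20)
3. A_x = 3  [DE ∥ AC ∩ EC ∥ DA]
4. A_y = -23  [DE ∥ AC ∩ EC ∥ DA]
   → A = (3, -23)

A = (3, -23)
C = (6, -20)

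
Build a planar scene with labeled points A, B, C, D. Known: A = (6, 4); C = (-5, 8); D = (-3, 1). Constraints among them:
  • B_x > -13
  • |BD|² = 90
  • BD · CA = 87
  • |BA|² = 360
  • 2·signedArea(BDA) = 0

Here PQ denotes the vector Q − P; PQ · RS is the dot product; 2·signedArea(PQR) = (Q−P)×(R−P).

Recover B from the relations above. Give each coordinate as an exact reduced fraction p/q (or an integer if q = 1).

B = (-12, -2)

1. B_x = -12  [2·signedArea(BDA) = 0 ∩ BD · CA = 87]
2. B_y = -2  [2·signedArea(BDA) = 0 ∩ BD · CA = 87]
   → B = (-12, -2)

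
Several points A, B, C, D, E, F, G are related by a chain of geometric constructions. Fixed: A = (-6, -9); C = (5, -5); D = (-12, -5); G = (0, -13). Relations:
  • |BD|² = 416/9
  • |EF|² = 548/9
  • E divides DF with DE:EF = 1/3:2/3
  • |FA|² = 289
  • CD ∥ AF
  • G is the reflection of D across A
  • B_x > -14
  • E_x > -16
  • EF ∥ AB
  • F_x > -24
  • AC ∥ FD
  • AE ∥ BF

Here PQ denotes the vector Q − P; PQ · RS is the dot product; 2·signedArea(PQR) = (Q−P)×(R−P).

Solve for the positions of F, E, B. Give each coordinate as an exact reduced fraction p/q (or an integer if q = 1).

B = (-40/3, -35/3)
E = (-47/3, -19/3)
F = (-23, -9)

1. F_x = -23  [AC ∥ FD ∩ CD ∥ AF]
2. F_y = -9  [AC ∥ FD ∩ CD ∥ AF]
   → F = (-23, -9)
3. E_x = -47/3  [E divides DF with DE:EF = 1/3:2/3]
4. E_y = -19/3  [E divides DF with DE:EF = 1/3:2/3]
   → E = (-47/3, -19/3)
5. B_x = -40/3  [AE ∥ BF ∩ EF ∥ AB]
6. B_y = -35/3  [AE ∥ BF ∩ EF ∥ AB]
   → B = (-40/3, -35/3)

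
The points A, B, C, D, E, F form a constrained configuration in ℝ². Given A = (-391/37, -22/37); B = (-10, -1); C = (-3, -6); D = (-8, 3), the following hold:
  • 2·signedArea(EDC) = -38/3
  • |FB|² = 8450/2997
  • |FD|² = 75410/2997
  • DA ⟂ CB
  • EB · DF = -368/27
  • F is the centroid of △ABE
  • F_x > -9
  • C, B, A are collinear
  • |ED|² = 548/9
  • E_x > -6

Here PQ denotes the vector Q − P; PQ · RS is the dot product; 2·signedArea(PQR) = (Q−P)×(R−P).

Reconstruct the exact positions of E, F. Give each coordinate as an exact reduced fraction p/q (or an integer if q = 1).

E = (-16/3, -13/3)
F = (-2875/333, -658/333)

1. E_x = -16/3  [line 9·x + 5·y + 209/3 = 0 ∩ |ED|² = 548/9]
2. E_y = -13/3  [line 9·x + 5·y + 209/3 = 0 ∩ |ED|² = 548/9]
   → E = (-16/3, -13/3)
3. F_x = -2875/333  [F is the centroid of △ABE]
4. F_y = -658/333  [F is the centroid of △ABE]
   → F = (-2875/333, -658/333)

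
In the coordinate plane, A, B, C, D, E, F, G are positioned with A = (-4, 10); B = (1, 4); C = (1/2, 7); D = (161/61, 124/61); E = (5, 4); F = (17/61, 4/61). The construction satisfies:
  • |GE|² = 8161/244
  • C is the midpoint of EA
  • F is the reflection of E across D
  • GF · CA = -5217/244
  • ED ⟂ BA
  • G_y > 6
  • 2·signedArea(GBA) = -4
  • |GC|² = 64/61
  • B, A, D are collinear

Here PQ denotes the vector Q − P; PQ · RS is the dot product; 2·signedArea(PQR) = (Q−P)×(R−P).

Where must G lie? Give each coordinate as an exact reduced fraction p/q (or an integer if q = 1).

G = (-35/122, 387/61)

1. G_x = -35/122  [2·signedArea(GBA) = -4 ∩ GF · CA = -5217/244]
2. G_y = 387/61  [2·signedArea(GBA) = -4 ∩ GF · CA = -5217/244]
   → G = (-35/122, 387/61)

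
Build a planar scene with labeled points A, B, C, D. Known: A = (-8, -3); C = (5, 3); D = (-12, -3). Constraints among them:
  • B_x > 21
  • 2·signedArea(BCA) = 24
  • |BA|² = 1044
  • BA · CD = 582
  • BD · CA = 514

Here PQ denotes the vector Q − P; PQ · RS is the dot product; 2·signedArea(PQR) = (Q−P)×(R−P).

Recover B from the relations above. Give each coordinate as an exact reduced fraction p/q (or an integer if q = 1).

1. B_x = 22  [2·signedArea(BCA) = 24 ∩ BA · CD = 582]
2. B_y = 9  [2·signedArea(BCA) = 24 ∩ BA · CD = 582]
   → B = (22, 9)

B = (22, 9)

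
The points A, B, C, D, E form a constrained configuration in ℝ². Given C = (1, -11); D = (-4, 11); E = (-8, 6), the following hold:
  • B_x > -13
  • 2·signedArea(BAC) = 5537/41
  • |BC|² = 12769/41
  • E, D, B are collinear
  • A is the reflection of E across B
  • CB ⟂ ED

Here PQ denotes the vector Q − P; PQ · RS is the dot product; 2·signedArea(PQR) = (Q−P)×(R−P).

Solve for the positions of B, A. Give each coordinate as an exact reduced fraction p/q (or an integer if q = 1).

A = (-720/41, -244/41)
B = (-524/41, 1/41)

1. B_x = -524/41  [E, D, B are collinear ∩ CB ⟂ ED]
2. B_y = 1/41  [E, D, B are collinear ∩ CB ⟂ ED]
   → B = (-524/41, 1/41)
3. A_x = -720/41  [A is the reflection of E across B]
4. A_y = -244/41  [A is the reflection of E across B]
   → A = (-720/41, -244/41)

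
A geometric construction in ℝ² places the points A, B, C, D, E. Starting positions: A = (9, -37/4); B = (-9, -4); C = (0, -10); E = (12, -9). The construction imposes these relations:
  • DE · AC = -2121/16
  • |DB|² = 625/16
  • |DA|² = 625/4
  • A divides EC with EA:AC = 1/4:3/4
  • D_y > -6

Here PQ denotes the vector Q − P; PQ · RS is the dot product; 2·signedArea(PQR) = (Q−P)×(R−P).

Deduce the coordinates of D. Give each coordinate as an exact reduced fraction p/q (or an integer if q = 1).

1. D_x = -3  [line 9·x + 3/4·y + 501/16 = 0 ∩ |DA|² = 625/4]
2. D_y = -23/4  [line 9·x + 3/4·y + 501/16 = 0 ∩ |DA|² = 625/4]
   → D = (-3, -23/4)

D = (-3, -23/4)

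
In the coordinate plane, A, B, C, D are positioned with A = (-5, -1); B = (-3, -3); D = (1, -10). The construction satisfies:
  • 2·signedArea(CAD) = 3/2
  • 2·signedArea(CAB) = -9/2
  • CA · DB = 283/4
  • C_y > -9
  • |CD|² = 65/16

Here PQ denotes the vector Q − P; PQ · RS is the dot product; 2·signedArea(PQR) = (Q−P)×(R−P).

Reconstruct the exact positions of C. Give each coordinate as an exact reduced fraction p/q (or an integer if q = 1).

C = (0, -33/4)

1. C_x = 0  [2·signedArea(CAB) = -9/2 ∩ CA · DB = 283/4]
2. C_y = -33/4  [2·signedArea(CAB) = -9/2 ∩ CA · DB = 283/4]
   → C = (0, -33/4)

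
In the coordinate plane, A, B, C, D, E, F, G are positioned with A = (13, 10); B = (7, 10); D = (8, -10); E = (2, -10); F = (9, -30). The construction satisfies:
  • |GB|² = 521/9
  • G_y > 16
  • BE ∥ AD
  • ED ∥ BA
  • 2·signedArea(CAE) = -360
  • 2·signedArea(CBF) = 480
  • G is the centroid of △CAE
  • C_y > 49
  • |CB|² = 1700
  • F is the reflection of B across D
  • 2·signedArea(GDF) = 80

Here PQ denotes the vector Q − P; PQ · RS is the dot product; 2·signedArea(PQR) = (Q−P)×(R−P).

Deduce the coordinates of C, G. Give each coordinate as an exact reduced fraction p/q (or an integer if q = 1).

1. C_x = 17  [2·signedArea(CAE) = -360 ∩ 2·signedArea(CBF) = 480]
2. C_y = 50  [2·signedArea(CAE) = -360 ∩ 2·signedArea(CBF) = 480]
   → C = (17, 50)
3. G_x = 32/3  [G is the centroid of △CAE]
4. G_y = 50/3  [G is the centroid of △CAE]
   → G = (32/3, 50/3)

C = (17, 50)
G = (32/3, 50/3)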